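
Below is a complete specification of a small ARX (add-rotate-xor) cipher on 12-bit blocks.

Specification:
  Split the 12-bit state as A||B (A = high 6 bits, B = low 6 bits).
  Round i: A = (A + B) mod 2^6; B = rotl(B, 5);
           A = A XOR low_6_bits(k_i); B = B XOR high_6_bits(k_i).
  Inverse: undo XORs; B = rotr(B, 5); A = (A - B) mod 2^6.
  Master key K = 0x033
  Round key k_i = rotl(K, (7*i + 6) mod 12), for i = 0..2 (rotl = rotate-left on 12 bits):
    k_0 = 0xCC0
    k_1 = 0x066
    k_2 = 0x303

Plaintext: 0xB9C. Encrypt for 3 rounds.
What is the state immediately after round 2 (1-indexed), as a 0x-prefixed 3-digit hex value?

s_0 = plaintext = 0xB9C
s_1 = Round(s_0, k_0) = 0x2BD
s_2 = Round(s_1, k_1) = 0x87F
s_3 = Round(s_2, k_2) = 0x8F3

0x87F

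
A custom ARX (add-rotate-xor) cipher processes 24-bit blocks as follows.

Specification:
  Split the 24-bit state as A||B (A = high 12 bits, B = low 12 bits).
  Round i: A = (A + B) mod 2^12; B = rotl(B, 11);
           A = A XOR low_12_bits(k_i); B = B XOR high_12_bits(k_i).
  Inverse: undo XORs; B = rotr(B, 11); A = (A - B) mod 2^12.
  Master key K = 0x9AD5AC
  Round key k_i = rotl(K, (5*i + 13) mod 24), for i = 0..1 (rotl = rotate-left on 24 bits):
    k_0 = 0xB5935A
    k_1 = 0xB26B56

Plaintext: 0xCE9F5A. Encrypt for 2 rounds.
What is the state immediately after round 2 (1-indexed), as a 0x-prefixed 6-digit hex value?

s_0 = plaintext = 0xCE9F5A
s_1 = Round(s_0, k_0) = 0xF19CF4
s_2 = Round(s_1, k_1) = 0x75BD5C

0x75BD5C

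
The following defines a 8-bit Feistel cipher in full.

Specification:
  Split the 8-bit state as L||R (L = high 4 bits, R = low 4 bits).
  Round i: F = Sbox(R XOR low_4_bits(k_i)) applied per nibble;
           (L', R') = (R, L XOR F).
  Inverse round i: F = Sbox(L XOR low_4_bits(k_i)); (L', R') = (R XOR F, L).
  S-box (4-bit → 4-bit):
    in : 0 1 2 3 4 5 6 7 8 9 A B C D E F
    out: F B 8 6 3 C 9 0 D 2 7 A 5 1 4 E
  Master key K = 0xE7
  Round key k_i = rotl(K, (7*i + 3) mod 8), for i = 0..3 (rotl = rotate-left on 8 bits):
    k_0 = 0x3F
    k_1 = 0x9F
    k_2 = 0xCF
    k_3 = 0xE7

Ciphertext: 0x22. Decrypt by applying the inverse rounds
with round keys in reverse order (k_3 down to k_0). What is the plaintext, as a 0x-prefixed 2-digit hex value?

0x47

s_0 = ciphertext = 0x22
s_1 = InvRound(s_0, k_3) = 0xE2
s_2 = InvRound(s_1, k_2) = 0x9E
s_3 = InvRound(s_2, k_1) = 0x79
s_4 = InvRound(s_3, k_0) = 0x47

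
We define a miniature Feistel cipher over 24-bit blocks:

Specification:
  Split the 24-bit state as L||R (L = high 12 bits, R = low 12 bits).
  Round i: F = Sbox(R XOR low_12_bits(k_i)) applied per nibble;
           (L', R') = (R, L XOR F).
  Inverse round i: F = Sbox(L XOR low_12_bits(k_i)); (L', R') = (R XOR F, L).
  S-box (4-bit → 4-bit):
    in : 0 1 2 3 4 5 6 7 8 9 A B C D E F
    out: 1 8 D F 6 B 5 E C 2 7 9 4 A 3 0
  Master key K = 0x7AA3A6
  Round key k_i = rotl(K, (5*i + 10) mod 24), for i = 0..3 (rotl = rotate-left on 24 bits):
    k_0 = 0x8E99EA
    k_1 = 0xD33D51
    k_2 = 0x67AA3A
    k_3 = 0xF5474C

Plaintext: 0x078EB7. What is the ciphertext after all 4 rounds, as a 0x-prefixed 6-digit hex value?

0x7BF097

s_0 = plaintext = 0x078EB7
s_1 = Round(s_0, k_0) = 0xEB7EC2
s_2 = Round(s_1, k_1) = 0xEC2198
s_3 = Round(s_2, k_2) = 0x1987BF
s_4 = Round(s_3, k_3) = 0x7BF097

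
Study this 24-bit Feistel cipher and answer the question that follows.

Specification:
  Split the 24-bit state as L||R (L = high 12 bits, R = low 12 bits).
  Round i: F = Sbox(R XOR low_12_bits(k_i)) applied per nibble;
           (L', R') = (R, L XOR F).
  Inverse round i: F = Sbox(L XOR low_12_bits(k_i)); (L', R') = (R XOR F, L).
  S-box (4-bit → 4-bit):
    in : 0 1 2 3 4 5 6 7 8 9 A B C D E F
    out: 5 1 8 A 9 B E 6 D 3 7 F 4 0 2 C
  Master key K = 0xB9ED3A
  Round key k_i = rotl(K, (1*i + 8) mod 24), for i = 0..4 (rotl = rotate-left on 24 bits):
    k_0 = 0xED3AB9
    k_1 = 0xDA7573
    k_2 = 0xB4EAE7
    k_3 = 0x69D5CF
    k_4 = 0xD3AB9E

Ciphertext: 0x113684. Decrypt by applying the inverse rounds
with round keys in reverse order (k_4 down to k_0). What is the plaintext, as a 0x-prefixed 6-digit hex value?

0x776CC1

s_0 = ciphertext = 0x113684
s_1 = InvRound(s_0, k_4) = 0x154113
s_2 = InvRound(s_1, k_3) = 0x82C154
s_3 = InvRound(s_2, k_2) = 0x91B82C
s_4 = InvRound(s_3, k_1) = 0xCC191B
s_5 = InvRound(s_4, k_0) = 0x776CC1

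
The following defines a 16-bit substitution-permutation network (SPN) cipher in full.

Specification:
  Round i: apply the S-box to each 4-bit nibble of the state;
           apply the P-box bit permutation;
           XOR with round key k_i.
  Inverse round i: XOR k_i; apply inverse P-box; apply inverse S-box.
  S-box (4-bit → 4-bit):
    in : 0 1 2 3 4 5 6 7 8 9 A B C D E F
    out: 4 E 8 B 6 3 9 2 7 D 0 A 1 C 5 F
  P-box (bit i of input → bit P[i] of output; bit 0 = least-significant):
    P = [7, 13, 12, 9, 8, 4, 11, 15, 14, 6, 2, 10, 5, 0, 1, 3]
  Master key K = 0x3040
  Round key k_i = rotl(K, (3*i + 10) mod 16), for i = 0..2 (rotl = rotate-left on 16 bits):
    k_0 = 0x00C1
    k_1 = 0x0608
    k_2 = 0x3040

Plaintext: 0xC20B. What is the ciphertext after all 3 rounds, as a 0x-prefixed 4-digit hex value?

s_0 = plaintext = 0xC20B
s_1 = Round(s_0, k_0) = 0x2EE1
s_2 = Round(s_1, k_1) = 0x7D04
s_3 = Round(s_2, k_2) = 0x0C45

0x0C45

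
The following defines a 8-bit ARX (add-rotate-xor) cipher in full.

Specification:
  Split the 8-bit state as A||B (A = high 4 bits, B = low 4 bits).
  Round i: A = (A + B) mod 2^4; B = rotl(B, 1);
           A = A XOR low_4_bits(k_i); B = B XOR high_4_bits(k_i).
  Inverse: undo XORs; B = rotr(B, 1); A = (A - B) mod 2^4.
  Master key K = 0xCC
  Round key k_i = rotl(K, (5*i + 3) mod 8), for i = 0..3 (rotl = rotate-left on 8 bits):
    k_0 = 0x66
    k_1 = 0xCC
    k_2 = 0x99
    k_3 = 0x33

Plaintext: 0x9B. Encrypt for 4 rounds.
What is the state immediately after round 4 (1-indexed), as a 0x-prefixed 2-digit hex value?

0xBB

s_0 = plaintext = 0x9B
s_1 = Round(s_0, k_0) = 0x21
s_2 = Round(s_1, k_1) = 0xFE
s_3 = Round(s_2, k_2) = 0x44
s_4 = Round(s_3, k_3) = 0xBB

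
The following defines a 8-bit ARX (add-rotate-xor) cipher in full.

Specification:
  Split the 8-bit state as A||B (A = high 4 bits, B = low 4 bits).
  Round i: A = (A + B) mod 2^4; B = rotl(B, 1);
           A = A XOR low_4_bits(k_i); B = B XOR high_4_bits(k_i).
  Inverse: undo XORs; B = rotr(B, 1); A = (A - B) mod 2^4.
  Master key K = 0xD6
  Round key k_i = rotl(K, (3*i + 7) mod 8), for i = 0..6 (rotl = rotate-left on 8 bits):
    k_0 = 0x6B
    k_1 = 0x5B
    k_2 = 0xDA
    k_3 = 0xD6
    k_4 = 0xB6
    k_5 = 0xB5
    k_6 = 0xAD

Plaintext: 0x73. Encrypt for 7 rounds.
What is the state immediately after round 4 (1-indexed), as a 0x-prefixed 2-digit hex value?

s_0 = plaintext = 0x73
s_1 = Round(s_0, k_0) = 0x10
s_2 = Round(s_1, k_1) = 0xA5
s_3 = Round(s_2, k_2) = 0x57
s_4 = Round(s_3, k_3) = 0xA3
s_5 = Round(s_4, k_4) = 0xBD
s_6 = Round(s_5, k_5) = 0xD0
s_7 = Round(s_6, k_6) = 0x0A

0xA3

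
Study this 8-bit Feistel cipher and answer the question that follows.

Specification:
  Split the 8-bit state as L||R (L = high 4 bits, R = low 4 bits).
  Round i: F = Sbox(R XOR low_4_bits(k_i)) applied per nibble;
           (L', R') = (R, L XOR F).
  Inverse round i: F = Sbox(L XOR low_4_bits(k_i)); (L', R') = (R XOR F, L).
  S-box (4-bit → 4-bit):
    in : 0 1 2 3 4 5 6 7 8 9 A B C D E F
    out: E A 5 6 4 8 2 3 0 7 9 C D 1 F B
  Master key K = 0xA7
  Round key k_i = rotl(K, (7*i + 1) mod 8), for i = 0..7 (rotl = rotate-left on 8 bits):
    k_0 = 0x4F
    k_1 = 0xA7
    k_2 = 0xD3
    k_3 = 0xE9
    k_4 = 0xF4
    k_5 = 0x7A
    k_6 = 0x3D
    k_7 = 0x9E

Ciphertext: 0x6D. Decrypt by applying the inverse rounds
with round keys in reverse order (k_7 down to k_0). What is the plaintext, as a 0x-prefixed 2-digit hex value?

s_0 = ciphertext = 0x6D
s_1 = InvRound(s_0, k_7) = 0xD6
s_2 = InvRound(s_1, k_6) = 0x8D
s_3 = InvRound(s_2, k_5) = 0x88
s_4 = InvRound(s_3, k_4) = 0x58
s_5 = InvRound(s_4, k_3) = 0x55
s_6 = InvRound(s_5, k_2) = 0x75
s_7 = InvRound(s_6, k_1) = 0xB7
s_8 = InvRound(s_7, k_0) = 0x3B

0x3B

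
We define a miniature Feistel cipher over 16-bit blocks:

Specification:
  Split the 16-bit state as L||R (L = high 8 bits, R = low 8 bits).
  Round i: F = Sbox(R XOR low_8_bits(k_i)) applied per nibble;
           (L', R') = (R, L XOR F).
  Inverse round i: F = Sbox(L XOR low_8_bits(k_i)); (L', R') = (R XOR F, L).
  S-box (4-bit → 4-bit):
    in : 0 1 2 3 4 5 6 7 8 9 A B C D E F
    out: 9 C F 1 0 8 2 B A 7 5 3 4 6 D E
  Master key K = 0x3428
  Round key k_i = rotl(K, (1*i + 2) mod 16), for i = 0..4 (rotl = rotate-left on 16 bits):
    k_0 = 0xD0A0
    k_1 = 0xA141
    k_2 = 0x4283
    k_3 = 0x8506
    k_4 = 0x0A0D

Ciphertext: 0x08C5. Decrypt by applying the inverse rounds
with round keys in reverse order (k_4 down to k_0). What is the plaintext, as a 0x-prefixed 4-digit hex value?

s_0 = ciphertext = 0x08C5
s_1 = InvRound(s_0, k_4) = 0x5D08
s_2 = InvRound(s_1, k_3) = 0x8B5D
s_3 = InvRound(s_2, k_2) = 0xC78B
s_4 = InvRound(s_3, k_1) = 0x29C7
s_5 = InvRound(s_4, k_0) = 0x6029

0x6029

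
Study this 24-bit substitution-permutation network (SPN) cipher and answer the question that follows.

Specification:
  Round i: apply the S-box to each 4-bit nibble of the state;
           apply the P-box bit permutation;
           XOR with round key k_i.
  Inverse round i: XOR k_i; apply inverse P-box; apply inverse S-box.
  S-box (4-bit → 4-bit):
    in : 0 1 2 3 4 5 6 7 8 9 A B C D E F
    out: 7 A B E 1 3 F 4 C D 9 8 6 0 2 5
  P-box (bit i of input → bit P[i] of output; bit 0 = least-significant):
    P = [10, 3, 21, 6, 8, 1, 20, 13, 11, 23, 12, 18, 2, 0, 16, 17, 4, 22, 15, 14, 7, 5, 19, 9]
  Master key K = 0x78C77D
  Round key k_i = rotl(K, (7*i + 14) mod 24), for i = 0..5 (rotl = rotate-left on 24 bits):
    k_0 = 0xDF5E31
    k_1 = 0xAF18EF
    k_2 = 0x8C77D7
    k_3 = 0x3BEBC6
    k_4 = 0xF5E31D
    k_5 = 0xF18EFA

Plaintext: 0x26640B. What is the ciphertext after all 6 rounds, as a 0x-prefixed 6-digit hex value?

0x18FC6D

s_0 = plaintext = 0x26640B
s_1 = Round(s_0, k_0) = 0x8C95C6
s_2 = Round(s_1, k_1) = 0x5496A1
s_3 = Round(s_2, k_2) = 0x0B4E2B
s_4 = Round(s_3, k_3) = 0xB38A20
s_5 = Round(s_4, k_4) = 0x920C17
s_6 = Round(s_5, k_5) = 0x18FC6D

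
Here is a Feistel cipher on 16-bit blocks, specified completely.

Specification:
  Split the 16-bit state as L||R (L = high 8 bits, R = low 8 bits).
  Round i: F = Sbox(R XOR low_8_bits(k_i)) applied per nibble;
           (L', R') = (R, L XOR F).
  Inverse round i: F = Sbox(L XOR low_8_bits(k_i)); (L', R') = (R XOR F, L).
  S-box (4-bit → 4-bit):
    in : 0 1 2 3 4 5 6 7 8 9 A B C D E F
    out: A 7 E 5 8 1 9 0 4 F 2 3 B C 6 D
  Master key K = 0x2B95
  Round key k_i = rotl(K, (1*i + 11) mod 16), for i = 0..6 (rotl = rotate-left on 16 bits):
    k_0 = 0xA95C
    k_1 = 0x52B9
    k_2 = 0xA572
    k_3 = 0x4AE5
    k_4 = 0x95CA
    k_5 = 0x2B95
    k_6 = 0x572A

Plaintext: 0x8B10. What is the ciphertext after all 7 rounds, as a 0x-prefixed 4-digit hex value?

0x3331

s_0 = plaintext = 0x8B10
s_1 = Round(s_0, k_0) = 0x1000
s_2 = Round(s_1, k_1) = 0x002F
s_3 = Round(s_2, k_2) = 0x2F1C
s_4 = Round(s_3, k_3) = 0x1CF0
s_5 = Round(s_4, k_4) = 0xF04E
s_6 = Round(s_5, k_5) = 0x4E33
s_7 = Round(s_6, k_6) = 0x3331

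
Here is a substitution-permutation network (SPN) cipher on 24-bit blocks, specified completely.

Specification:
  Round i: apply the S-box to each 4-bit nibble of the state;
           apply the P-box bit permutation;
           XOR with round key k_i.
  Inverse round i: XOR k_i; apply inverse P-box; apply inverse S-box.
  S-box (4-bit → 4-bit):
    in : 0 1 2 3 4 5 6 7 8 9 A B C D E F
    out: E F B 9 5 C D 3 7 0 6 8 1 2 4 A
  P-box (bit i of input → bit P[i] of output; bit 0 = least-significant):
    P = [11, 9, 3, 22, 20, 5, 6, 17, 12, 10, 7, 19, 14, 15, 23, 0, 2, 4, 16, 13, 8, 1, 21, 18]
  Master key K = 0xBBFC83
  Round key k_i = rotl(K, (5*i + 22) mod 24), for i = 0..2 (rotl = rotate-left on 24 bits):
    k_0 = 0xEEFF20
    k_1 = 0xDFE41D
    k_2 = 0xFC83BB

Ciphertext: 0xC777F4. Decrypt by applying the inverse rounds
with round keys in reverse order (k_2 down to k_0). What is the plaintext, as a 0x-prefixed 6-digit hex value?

0xFC24D5

s_0 = ciphertext = 0xC777F4
s_1 = InvRound(s_0, k_2) = 0xA6226E
s_2 = InvRound(s_1, k_1) = 0xAA2F8F
s_3 = InvRound(s_2, k_0) = 0xFC24D5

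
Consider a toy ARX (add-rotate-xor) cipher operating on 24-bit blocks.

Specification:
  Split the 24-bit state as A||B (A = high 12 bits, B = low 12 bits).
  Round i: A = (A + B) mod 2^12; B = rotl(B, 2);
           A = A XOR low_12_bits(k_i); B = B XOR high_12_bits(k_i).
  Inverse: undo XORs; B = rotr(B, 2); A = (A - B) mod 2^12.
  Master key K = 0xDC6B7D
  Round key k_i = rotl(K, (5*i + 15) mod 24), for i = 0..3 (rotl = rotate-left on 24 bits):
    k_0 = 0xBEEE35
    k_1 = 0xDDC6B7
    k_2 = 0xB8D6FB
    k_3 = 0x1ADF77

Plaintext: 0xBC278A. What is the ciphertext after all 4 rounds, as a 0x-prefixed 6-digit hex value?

0x9B9381

s_0 = plaintext = 0xBC278A
s_1 = Round(s_0, k_0) = 0xD795C7
s_2 = Round(s_1, k_1) = 0x5F7AC1
s_3 = Round(s_2, k_2) = 0x64308B
s_4 = Round(s_3, k_3) = 0x9B9381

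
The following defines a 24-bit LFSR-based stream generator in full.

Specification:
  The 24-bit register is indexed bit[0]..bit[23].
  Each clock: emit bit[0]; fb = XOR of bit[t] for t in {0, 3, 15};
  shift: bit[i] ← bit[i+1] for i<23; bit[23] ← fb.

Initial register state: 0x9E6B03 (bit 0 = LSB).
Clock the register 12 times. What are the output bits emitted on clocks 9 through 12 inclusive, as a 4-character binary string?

reg_0 = 0x9E6B03
clock 1: out=1, reg = 0xCF3581
clock 2: out=1, reg = 0xE79AC0
clock 3: out=0, reg = 0xF3CD60
clock 4: out=0, reg = 0xF9E6B0
clock 5: out=0, reg = 0xFCF358
clock 6: out=0, reg = 0x7E79AC
clock 7: out=0, reg = 0xBF3CD6
clock 8: out=0, reg = 0x5F9E6B
clock 9: out=1, reg = 0xAFCF35
clock 10: out=1, reg = 0x57E79A
clock 11: out=0, reg = 0x2BF3CD
clock 12: out=1, reg = 0x95F9E6

1101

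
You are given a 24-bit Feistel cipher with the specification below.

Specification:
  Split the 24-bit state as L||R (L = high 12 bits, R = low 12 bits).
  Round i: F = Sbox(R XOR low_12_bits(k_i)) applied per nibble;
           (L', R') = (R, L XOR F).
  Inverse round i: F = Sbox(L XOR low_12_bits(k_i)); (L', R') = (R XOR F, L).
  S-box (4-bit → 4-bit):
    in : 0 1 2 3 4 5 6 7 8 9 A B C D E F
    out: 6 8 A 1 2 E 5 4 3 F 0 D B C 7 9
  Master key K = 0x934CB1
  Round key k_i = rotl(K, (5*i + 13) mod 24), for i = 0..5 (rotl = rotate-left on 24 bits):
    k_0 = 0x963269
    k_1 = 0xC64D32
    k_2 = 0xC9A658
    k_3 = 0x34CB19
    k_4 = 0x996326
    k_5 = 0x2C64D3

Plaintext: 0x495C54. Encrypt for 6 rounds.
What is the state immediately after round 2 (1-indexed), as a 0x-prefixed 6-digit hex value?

s_0 = plaintext = 0x495C54
s_1 = Round(s_0, k_0) = 0xC54389
s_2 = Round(s_1, k_1) = 0x389B89
s_3 = Round(s_2, k_2) = 0xB89F41
s_4 = Round(s_3, k_3) = 0xF4196A
s_5 = Round(s_4, k_4) = 0x96AF6A
s_6 = Round(s_5, k_5) = 0xF6A4B5

0x389B89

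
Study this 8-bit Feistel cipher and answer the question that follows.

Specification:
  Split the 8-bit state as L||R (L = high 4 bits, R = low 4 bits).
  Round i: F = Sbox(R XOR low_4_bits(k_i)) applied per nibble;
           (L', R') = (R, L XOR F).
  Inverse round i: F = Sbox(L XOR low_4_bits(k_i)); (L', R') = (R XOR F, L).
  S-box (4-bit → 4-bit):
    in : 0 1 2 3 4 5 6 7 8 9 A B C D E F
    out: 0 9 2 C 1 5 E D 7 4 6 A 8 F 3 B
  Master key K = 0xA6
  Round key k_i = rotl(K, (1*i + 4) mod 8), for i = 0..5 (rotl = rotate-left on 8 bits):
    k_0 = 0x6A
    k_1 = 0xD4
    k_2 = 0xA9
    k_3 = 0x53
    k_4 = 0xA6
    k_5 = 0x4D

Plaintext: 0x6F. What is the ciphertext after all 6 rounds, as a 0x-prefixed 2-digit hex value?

0xBA

s_0 = plaintext = 0x6F
s_1 = Round(s_0, k_0) = 0xF3
s_2 = Round(s_1, k_1) = 0x32
s_3 = Round(s_2, k_2) = 0x29
s_4 = Round(s_3, k_3) = 0x94
s_5 = Round(s_4, k_4) = 0x4B
s_6 = Round(s_5, k_5) = 0xBA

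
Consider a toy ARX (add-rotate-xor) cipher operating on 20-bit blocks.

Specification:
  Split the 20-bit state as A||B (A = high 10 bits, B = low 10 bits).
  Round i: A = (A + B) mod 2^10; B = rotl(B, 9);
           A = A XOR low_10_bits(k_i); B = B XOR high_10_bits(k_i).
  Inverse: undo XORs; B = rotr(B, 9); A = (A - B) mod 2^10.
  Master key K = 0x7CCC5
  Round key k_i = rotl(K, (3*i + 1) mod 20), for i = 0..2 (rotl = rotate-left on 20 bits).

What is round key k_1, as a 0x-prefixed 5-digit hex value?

0xCCC57

K = 0x7CCC5
k_0 = rotl(K, (3*0+1) mod 20) = rotl(K, 1) = 0xF998A
k_1 = rotl(K, (3*1+1) mod 20) = rotl(K, 4) = 0xCCC57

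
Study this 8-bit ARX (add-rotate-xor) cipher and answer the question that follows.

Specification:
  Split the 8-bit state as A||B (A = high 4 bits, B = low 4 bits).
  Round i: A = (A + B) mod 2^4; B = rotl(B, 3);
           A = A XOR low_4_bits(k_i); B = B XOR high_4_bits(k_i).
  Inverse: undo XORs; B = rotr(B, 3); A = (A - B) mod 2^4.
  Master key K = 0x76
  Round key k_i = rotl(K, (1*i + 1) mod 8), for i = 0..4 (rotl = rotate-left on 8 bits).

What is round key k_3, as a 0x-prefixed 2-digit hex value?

K = 0x76
k_0 = rotl(K, (1*0+1) mod 8) = rotl(K, 1) = 0xEC
k_1 = rotl(K, (1*1+1) mod 8) = rotl(K, 2) = 0xD9
k_2 = rotl(K, (1*2+1) mod 8) = rotl(K, 3) = 0xB3
k_3 = rotl(K, (1*3+1) mod 8) = rotl(K, 4) = 0x67

0x67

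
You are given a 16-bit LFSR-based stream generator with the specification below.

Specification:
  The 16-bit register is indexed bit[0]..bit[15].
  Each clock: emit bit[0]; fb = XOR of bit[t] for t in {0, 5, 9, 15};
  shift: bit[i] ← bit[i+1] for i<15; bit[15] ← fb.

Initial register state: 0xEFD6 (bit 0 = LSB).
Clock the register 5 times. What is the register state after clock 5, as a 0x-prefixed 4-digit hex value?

0x577E

reg_0 = 0xEFD6
clock 1: out=0, reg = 0x77EB
clock 2: out=1, reg = 0xBBF5
clock 3: out=1, reg = 0x5DFA
clock 4: out=0, reg = 0xAEFD
clock 5: out=1, reg = 0x577E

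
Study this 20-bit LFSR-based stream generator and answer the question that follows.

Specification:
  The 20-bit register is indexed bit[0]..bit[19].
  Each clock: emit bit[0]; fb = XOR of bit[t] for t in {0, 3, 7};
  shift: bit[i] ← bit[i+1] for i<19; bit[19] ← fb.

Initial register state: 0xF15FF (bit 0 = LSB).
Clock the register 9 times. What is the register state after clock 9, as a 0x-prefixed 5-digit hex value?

0xB5F8A

reg_0 = 0xF15FF
clock 1: out=1, reg = 0xF8AFF
clock 2: out=1, reg = 0xFC57F
clock 3: out=1, reg = 0x7E2BF
clock 4: out=1, reg = 0xBF15F
clock 5: out=1, reg = 0x5F8AF
clock 6: out=1, reg = 0xAFC57
clock 7: out=1, reg = 0xD7E2B
clock 8: out=1, reg = 0x6BF15
clock 9: out=1, reg = 0xB5F8A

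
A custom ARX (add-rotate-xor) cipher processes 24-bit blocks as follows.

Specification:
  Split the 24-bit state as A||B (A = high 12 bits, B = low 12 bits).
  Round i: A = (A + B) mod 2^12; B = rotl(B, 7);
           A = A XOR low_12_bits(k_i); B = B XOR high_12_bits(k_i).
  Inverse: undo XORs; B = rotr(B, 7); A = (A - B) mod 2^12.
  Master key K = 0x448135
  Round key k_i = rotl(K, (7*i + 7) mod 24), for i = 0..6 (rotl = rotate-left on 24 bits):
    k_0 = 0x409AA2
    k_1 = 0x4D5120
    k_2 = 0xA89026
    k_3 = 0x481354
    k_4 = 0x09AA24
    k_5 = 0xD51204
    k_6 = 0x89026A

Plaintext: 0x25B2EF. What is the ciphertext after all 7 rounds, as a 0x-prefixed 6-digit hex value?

s_0 = plaintext = 0x25B2EF
s_1 = Round(s_0, k_0) = 0xFE839E
s_2 = Round(s_1, k_1) = 0x2A6BC9
s_3 = Round(s_2, k_2) = 0xE49E57
s_4 = Round(s_3, k_3) = 0xFF4F73
s_5 = Round(s_4, k_4) = 0x543961
s_6 = Round(s_5, k_5) = 0xCA0D9A
s_7 = Round(s_6, k_6) = 0x8505FC

0x8505FC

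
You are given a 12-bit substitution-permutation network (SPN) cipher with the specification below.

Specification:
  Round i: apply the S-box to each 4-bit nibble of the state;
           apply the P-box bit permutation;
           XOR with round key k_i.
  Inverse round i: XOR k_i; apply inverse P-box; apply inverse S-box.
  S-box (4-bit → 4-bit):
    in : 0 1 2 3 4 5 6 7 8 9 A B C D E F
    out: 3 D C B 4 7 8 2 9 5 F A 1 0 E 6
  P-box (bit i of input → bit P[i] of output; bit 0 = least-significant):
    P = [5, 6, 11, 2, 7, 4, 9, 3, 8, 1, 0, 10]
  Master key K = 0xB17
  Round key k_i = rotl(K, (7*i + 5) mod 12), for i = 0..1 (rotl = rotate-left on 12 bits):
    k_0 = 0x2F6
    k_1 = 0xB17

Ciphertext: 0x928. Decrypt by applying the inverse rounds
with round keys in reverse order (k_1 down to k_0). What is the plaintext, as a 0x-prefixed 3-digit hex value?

s_0 = ciphertext = 0x928
s_1 = InvRound(s_0, k_1) = 0xFE8
s_2 = InvRound(s_1, k_0) = 0x3B2

0x3B2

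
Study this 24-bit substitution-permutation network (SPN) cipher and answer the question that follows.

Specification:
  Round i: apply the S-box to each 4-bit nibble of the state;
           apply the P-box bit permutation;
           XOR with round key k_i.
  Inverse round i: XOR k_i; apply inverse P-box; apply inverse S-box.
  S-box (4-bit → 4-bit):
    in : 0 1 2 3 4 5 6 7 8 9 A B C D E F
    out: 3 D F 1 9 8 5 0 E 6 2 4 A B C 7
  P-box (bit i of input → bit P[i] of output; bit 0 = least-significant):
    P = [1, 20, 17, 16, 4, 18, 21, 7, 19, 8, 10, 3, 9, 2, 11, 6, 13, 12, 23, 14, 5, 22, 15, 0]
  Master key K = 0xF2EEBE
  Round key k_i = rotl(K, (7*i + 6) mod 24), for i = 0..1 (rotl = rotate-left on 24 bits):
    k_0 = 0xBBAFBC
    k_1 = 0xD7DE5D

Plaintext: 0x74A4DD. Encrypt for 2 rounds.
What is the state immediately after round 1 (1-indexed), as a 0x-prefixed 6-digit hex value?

s_0 = plaintext = 0x74A4DD
s_1 = Round(s_0, k_0) = 0xA6CF22
s_2 = Round(s_1, k_1) = 0x28FB8B

0xA6CF22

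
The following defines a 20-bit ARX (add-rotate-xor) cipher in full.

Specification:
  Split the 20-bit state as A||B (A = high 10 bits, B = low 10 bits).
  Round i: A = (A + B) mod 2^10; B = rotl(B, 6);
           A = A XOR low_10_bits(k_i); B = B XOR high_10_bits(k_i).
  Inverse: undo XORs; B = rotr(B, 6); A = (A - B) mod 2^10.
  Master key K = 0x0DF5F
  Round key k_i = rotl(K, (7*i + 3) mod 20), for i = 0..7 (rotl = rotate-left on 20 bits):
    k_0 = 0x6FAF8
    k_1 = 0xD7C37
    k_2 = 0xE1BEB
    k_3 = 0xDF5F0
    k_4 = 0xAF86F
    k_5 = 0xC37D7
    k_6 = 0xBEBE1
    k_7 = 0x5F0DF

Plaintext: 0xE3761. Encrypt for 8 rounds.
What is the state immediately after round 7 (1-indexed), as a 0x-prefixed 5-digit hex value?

s_0 = plaintext = 0xE3761
s_1 = Round(s_0, k_0) = 0x059C8
s_2 = Round(s_1, k_1) = 0x7A543
s_3 = Round(s_2, k_2) = 0x31F52
s_4 = Round(s_3, k_3) = 0x7A7C8
s_5 = Round(s_4, k_4) = 0x77882
s_6 = Round(s_5, k_5) = 0x6DF85
s_7 = Round(s_6, k_6) = 0xB7782
s_8 = Round(s_7, k_7) = 0xA01C4

0xB7782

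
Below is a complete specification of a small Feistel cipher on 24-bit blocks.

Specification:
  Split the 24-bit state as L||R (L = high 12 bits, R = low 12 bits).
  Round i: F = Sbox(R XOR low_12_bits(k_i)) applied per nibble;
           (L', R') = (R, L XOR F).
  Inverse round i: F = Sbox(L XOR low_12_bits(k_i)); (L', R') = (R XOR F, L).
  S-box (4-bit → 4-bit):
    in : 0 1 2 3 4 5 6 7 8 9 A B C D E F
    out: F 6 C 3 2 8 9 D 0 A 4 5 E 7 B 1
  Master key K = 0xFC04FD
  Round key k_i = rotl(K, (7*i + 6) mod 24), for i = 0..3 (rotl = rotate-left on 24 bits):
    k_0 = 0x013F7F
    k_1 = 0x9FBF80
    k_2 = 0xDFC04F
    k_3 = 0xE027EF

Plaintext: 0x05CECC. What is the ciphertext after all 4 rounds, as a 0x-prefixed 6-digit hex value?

s_0 = plaintext = 0x05CECC
s_1 = Round(s_0, k_0) = 0xECC60F
s_2 = Round(s_1, k_1) = 0x60F4CD
s_3 = Round(s_2, k_2) = 0x4CD403
s_4 = Round(s_3, k_3) = 0x403773

0x403773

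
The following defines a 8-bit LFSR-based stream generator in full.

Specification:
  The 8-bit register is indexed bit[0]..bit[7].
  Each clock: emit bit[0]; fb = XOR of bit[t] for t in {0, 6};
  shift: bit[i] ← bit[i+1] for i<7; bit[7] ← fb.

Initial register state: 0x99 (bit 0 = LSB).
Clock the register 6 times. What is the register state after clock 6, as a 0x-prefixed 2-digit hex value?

0x1E

reg_0 = 0x99
clock 1: out=1, reg = 0xCC
clock 2: out=0, reg = 0xE6
clock 3: out=0, reg = 0xF3
clock 4: out=1, reg = 0x79
clock 5: out=1, reg = 0x3C
clock 6: out=0, reg = 0x1E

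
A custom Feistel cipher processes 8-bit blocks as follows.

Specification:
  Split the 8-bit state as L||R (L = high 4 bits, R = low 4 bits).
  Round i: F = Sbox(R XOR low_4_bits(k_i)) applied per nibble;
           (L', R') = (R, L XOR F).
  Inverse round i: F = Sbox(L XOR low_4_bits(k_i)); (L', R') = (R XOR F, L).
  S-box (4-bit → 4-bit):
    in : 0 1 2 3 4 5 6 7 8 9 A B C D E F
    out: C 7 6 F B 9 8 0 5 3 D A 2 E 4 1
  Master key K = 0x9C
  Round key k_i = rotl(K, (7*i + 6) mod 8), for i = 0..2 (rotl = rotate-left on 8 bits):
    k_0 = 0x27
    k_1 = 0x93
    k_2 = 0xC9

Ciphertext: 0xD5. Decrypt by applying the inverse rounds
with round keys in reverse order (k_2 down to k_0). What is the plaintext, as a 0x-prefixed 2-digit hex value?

s_0 = ciphertext = 0xD5
s_1 = InvRound(s_0, k_2) = 0xED
s_2 = InvRound(s_1, k_1) = 0x3E
s_3 = InvRound(s_2, k_0) = 0x53

0x53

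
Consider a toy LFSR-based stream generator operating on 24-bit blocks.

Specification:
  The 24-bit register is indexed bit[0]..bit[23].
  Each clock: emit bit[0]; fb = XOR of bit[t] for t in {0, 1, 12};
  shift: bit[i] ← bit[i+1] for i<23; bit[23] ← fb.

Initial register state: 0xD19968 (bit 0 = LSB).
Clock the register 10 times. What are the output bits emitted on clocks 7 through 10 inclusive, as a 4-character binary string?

1010

reg_0 = 0xD19968
clock 1: out=0, reg = 0xE8CCB4
clock 2: out=0, reg = 0x74665A
clock 3: out=0, reg = 0xBA332D
clock 4: out=1, reg = 0x5D1996
clock 5: out=0, reg = 0x2E8CCB
clock 6: out=1, reg = 0x174665
clock 7: out=1, reg = 0x8BA332
clock 8: out=0, reg = 0xC5D199
clock 9: out=1, reg = 0x62E8CC
clock 10: out=0, reg = 0x317466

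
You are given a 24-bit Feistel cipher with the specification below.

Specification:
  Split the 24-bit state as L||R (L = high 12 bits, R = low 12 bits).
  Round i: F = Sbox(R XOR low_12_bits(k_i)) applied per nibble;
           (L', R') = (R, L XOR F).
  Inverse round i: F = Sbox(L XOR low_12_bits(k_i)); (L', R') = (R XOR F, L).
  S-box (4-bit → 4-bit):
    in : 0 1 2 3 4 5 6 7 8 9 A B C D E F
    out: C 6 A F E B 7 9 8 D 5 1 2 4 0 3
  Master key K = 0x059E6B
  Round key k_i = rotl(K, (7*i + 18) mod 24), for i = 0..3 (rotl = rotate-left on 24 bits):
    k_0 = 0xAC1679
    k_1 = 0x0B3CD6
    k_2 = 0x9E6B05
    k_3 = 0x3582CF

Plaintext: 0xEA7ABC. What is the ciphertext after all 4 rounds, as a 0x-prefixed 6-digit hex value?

0x84E38F

s_0 = plaintext = 0xEA7ABC
s_1 = Round(s_0, k_0) = 0xABCC8C
s_2 = Round(s_1, k_1) = 0xC8C609
s_3 = Round(s_2, k_2) = 0x60984E
s_4 = Round(s_3, k_3) = 0x84E38F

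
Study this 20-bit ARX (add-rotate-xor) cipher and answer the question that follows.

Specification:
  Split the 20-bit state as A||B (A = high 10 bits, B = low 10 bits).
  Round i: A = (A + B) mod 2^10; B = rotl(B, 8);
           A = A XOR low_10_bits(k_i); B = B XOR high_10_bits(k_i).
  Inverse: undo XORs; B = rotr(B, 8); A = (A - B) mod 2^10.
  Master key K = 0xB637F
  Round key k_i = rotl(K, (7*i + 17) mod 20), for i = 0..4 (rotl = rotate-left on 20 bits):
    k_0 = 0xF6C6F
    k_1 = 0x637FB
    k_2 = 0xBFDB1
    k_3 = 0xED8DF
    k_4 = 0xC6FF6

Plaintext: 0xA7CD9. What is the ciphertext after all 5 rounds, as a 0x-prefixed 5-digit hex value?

s_0 = plaintext = 0xA7CD9
s_1 = Round(s_0, k_0) = 0xC5EED
s_2 = Round(s_1, k_1) = 0x7FC36
s_3 = Round(s_2, k_2) = 0xE10F2
s_4 = Round(s_3, k_3) = 0x2A58A
s_5 = Round(s_4, k_4) = 0x71579

0x71579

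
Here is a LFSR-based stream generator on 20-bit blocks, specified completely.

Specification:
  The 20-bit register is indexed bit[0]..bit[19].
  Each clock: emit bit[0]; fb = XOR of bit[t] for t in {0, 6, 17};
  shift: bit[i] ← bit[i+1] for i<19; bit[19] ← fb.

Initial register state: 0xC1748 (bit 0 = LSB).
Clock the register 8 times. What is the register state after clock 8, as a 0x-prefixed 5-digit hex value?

0x4BC17

reg_0 = 0xC1748
clock 1: out=0, reg = 0xE0BA4
clock 2: out=0, reg = 0xF05D2
clock 3: out=0, reg = 0x782E9
clock 4: out=1, reg = 0xBC174
clock 5: out=0, reg = 0x5E0BA
clock 6: out=0, reg = 0x2F05D
clock 7: out=1, reg = 0x9782E
clock 8: out=0, reg = 0x4BC17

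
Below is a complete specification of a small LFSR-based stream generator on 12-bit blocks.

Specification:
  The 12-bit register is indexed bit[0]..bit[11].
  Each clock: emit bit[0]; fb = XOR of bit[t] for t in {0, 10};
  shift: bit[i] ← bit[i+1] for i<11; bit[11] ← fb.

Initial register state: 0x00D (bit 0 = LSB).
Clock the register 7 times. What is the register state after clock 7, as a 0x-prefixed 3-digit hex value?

0x520

reg_0 = 0x00D
clock 1: out=1, reg = 0x806
clock 2: out=0, reg = 0x403
clock 3: out=1, reg = 0x201
clock 4: out=1, reg = 0x900
clock 5: out=0, reg = 0x480
clock 6: out=0, reg = 0xA40
clock 7: out=0, reg = 0x520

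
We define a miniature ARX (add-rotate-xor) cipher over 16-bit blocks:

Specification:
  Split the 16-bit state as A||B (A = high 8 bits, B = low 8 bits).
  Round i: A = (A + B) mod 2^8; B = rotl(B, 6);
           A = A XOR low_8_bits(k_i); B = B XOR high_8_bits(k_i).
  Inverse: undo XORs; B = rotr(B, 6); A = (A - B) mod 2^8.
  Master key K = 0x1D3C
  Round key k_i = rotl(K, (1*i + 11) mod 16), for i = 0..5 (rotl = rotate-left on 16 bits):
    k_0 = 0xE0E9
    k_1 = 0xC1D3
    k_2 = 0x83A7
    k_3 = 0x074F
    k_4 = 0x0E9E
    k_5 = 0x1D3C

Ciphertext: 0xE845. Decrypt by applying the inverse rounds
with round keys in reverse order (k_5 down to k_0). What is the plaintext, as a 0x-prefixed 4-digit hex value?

0x5FC5

s_0 = ciphertext = 0xE845
s_1 = InvRound(s_0, k_5) = 0x7361
s_2 = InvRound(s_1, k_4) = 0x30BD
s_3 = InvRound(s_2, k_3) = 0x95EA
s_4 = InvRound(s_3, k_2) = 0x8DA5
s_5 = InvRound(s_4, k_1) = 0xCD91
s_6 = InvRound(s_5, k_0) = 0x5FC5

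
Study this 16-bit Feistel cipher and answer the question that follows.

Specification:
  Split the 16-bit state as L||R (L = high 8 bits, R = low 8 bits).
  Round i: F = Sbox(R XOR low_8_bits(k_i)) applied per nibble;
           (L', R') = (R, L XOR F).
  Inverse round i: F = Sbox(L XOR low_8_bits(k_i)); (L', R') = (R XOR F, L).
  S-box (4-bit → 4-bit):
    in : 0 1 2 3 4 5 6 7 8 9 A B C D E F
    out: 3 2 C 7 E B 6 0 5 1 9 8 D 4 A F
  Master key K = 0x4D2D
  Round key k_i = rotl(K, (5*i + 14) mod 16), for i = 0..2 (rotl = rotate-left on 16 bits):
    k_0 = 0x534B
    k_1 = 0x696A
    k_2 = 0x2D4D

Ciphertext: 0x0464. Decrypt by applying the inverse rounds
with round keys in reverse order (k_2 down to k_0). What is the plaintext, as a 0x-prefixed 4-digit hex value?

s_0 = ciphertext = 0x0464
s_1 = InvRound(s_0, k_2) = 0x8504
s_2 = InvRound(s_1, k_1) = 0xAB85
s_3 = InvRound(s_2, k_0) = 0x26AB

0x26AB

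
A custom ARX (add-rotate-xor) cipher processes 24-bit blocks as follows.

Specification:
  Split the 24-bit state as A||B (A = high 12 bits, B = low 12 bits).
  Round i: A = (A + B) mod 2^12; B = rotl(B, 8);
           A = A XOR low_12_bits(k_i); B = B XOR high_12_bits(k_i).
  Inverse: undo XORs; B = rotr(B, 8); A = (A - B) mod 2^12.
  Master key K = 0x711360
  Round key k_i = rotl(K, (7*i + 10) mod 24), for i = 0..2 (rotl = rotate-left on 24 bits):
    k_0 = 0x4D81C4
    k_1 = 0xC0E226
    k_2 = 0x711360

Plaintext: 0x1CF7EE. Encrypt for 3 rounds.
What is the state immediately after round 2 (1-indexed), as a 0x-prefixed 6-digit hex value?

s_0 = plaintext = 0x1CF7EE
s_1 = Round(s_0, k_0) = 0x879AA6
s_2 = Round(s_1, k_1) = 0x139AA4
s_3 = Round(s_2, k_2) = 0x8BD3BB

0x139AA4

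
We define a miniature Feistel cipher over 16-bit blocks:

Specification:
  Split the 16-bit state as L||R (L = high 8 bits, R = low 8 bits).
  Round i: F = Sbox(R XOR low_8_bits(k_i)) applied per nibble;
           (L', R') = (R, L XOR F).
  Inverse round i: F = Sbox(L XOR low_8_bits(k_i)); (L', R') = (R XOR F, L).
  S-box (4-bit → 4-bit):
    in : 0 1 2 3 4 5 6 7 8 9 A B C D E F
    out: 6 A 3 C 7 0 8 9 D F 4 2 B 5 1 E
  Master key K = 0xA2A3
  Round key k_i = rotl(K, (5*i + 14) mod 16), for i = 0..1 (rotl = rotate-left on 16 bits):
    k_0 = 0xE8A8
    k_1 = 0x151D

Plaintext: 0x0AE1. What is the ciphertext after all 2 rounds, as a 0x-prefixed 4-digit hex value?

s_0 = plaintext = 0x0AE1
s_1 = Round(s_0, k_0) = 0xE175
s_2 = Round(s_1, k_1) = 0x756C

0x756C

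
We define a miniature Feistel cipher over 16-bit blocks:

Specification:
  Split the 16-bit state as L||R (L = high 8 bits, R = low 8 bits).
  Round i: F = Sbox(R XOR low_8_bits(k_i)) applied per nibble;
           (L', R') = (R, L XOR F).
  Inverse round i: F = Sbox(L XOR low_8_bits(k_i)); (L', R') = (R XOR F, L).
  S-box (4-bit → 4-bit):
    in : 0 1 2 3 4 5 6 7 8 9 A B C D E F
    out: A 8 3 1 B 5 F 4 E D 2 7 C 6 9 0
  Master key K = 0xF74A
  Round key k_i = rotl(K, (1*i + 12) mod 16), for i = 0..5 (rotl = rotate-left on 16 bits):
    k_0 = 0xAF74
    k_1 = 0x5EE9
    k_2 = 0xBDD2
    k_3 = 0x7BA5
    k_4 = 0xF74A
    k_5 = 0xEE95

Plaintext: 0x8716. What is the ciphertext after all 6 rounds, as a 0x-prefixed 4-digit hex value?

0x9A33

s_0 = plaintext = 0x8716
s_1 = Round(s_0, k_0) = 0x1674
s_2 = Round(s_1, k_1) = 0x74C0
s_3 = Round(s_2, k_2) = 0xC0F7
s_4 = Round(s_3, k_3) = 0xF793
s_5 = Round(s_4, k_4) = 0x939A
s_6 = Round(s_5, k_5) = 0x9A33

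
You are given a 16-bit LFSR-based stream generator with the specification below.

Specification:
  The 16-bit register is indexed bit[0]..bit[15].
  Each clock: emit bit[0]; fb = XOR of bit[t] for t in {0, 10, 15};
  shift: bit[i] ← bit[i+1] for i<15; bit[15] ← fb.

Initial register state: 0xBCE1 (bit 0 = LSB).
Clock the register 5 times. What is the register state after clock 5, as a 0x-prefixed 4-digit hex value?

reg_0 = 0xBCE1
clock 1: out=1, reg = 0xDE70
clock 2: out=0, reg = 0x6F38
clock 3: out=0, reg = 0xB79C
clock 4: out=0, reg = 0x5BCE
clock 5: out=0, reg = 0x2DE7

0x2DE7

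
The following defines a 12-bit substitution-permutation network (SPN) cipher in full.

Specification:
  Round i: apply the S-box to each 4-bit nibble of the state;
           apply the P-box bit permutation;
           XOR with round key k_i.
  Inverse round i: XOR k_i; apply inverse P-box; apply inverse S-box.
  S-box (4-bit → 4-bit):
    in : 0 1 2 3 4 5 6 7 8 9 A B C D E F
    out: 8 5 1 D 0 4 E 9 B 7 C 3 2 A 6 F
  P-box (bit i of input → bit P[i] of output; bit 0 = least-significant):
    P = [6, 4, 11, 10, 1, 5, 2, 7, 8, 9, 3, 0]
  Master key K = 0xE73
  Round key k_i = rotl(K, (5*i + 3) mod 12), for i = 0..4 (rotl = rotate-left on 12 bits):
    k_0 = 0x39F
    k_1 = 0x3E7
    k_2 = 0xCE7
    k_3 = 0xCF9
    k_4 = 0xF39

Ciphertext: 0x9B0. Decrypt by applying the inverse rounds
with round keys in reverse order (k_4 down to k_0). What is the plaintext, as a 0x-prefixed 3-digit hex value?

0x44B

s_0 = ciphertext = 0x9B0
s_1 = InvRound(s_0, k_4) = 0x600
s_2 = InvRound(s_1, k_3) = 0x6D9
s_3 = InvRound(s_2, k_2) = 0xE9E
s_4 = InvRound(s_3, k_1) = 0x3CF
s_5 = InvRound(s_4, k_0) = 0x44B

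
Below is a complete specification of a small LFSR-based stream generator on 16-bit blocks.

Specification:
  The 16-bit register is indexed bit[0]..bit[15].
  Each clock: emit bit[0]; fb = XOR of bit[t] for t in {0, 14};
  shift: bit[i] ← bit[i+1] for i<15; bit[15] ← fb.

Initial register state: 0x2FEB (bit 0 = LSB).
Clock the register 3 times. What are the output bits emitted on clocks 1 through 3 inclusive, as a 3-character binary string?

110

reg_0 = 0x2FEB
clock 1: out=1, reg = 0x97F5
clock 2: out=1, reg = 0xCBFA
clock 3: out=0, reg = 0xE5FD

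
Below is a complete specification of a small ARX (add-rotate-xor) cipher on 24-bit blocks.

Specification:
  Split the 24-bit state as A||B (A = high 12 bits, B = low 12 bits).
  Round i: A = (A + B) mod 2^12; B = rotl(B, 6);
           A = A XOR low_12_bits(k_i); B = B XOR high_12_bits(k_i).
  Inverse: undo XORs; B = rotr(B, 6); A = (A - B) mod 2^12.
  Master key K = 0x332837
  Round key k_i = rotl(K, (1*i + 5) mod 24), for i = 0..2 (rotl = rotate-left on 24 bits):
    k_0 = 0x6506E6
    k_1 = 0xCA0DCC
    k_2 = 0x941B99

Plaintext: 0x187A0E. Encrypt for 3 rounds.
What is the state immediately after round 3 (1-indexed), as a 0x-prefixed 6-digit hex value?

0xAC748B

s_0 = plaintext = 0x187A0E
s_1 = Round(s_0, k_0) = 0xD735F8
s_2 = Round(s_1, k_1) = 0xEA72B7
s_3 = Round(s_2, k_2) = 0xAC748B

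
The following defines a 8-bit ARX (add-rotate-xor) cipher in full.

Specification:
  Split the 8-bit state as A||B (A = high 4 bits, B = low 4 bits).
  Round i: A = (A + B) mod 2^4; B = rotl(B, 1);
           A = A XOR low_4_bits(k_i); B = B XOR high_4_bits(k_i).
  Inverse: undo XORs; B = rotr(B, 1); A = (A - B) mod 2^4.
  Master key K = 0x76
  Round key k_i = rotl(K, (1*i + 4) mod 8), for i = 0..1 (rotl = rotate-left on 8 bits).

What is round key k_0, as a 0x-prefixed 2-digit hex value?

K = 0x76
k_0 = rotl(K, (1*0+4) mod 8) = rotl(K, 4) = 0x67

0x67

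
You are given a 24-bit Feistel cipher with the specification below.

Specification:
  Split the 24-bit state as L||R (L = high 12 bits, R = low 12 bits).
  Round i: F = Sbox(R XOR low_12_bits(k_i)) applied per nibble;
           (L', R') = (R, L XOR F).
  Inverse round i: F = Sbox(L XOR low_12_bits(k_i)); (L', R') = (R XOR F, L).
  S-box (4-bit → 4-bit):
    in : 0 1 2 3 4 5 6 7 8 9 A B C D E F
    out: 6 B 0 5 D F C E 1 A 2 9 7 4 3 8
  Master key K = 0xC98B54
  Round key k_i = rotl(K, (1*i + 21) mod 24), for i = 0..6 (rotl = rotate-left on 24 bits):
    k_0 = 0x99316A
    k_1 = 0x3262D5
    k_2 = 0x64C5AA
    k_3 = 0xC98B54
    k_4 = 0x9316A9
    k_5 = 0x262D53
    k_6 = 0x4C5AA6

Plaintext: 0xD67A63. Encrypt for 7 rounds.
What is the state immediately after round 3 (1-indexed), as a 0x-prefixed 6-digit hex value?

s_0 = plaintext = 0xD67A63
s_1 = Round(s_0, k_0) = 0xA6340D
s_2 = Round(s_1, k_1) = 0x40D622
s_3 = Round(s_2, k_2) = 0x62211C
s_4 = Round(s_3, k_3) = 0x11C4F3
s_5 = Round(s_4, k_4) = 0x4F31EE
s_6 = Round(s_5, k_5) = 0x1EE367
s_7 = Round(s_6, k_6) = 0x367B95

0x62211C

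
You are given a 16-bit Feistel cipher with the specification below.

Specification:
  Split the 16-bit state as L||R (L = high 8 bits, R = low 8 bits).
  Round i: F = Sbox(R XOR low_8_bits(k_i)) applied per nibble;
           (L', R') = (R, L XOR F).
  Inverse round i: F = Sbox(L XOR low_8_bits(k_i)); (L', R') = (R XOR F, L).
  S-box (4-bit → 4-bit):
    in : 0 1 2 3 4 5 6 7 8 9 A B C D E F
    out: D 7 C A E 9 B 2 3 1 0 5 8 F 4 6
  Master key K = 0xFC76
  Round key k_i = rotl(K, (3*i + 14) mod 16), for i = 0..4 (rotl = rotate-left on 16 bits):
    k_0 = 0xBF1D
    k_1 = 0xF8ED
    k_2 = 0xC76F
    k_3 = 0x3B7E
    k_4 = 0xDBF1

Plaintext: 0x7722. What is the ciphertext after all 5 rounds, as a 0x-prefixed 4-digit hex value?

s_0 = plaintext = 0x7722
s_1 = Round(s_0, k_0) = 0x22D1
s_2 = Round(s_1, k_1) = 0xD18A
s_3 = Round(s_2, k_2) = 0x8A98
s_4 = Round(s_3, k_3) = 0x98C1
s_5 = Round(s_4, k_4) = 0xC135

0xC135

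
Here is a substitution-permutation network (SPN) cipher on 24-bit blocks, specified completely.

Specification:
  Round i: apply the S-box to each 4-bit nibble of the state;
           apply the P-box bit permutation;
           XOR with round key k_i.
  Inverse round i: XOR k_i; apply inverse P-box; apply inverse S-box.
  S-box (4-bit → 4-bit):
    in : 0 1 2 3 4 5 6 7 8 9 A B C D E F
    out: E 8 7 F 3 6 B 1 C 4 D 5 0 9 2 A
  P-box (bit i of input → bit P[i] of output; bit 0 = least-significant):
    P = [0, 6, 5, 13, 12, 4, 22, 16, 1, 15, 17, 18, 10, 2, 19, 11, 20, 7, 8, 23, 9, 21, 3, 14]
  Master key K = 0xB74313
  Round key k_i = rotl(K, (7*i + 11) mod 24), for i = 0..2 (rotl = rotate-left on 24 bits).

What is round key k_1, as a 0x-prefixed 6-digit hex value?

0x4EDD0C

K = 0xB74313
k_0 = rotl(K, (7*0+11) mod 24) = rotl(K, 11) = 0x189DBA
k_1 = rotl(K, (7*1+11) mod 24) = rotl(K, 18) = 0x4EDD0C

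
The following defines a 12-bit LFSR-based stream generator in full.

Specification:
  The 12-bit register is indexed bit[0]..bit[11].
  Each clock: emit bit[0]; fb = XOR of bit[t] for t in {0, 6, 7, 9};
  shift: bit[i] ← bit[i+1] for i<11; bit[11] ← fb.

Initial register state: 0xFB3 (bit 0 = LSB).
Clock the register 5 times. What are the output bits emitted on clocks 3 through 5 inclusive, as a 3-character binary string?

001

reg_0 = 0xFB3
clock 1: out=1, reg = 0xFD9
clock 2: out=1, reg = 0x7EC
clock 3: out=0, reg = 0xBF6
clock 4: out=0, reg = 0xDFB
clock 5: out=1, reg = 0xEFD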